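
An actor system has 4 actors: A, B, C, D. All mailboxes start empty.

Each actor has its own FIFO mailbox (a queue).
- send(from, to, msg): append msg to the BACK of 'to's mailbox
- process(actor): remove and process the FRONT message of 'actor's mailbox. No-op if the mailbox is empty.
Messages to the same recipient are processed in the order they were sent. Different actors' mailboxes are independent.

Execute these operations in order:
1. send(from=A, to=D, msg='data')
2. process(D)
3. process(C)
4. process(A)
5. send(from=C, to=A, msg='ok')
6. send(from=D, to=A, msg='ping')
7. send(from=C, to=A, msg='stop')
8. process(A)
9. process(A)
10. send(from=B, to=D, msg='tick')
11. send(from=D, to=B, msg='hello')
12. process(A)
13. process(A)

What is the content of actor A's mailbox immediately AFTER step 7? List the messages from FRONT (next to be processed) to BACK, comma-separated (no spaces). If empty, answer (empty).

After 1 (send(from=A, to=D, msg='data')): A:[] B:[] C:[] D:[data]
After 2 (process(D)): A:[] B:[] C:[] D:[]
After 3 (process(C)): A:[] B:[] C:[] D:[]
After 4 (process(A)): A:[] B:[] C:[] D:[]
After 5 (send(from=C, to=A, msg='ok')): A:[ok] B:[] C:[] D:[]
After 6 (send(from=D, to=A, msg='ping')): A:[ok,ping] B:[] C:[] D:[]
After 7 (send(from=C, to=A, msg='stop')): A:[ok,ping,stop] B:[] C:[] D:[]

ok,ping,stop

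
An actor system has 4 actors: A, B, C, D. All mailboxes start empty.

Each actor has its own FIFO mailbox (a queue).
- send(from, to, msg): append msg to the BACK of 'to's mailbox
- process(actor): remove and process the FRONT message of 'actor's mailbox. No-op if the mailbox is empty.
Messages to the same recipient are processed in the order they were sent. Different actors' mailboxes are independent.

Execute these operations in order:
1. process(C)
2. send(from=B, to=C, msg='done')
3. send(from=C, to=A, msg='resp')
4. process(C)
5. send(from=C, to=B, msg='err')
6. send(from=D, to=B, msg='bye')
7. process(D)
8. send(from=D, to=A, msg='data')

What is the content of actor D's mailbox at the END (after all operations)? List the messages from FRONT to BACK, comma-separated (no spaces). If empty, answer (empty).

Answer: (empty)

Derivation:
After 1 (process(C)): A:[] B:[] C:[] D:[]
After 2 (send(from=B, to=C, msg='done')): A:[] B:[] C:[done] D:[]
After 3 (send(from=C, to=A, msg='resp')): A:[resp] B:[] C:[done] D:[]
After 4 (process(C)): A:[resp] B:[] C:[] D:[]
After 5 (send(from=C, to=B, msg='err')): A:[resp] B:[err] C:[] D:[]
After 6 (send(from=D, to=B, msg='bye')): A:[resp] B:[err,bye] C:[] D:[]
After 7 (process(D)): A:[resp] B:[err,bye] C:[] D:[]
After 8 (send(from=D, to=A, msg='data')): A:[resp,data] B:[err,bye] C:[] D:[]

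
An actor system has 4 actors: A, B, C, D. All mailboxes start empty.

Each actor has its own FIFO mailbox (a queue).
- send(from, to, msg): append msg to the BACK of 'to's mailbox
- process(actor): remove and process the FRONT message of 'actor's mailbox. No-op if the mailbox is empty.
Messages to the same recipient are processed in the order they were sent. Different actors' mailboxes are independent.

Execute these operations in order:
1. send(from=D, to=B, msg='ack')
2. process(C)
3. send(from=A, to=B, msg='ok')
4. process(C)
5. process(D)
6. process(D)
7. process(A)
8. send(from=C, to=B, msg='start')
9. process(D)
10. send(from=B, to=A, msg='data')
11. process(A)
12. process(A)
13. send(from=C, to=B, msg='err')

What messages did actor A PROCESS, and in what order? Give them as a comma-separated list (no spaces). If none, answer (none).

After 1 (send(from=D, to=B, msg='ack')): A:[] B:[ack] C:[] D:[]
After 2 (process(C)): A:[] B:[ack] C:[] D:[]
After 3 (send(from=A, to=B, msg='ok')): A:[] B:[ack,ok] C:[] D:[]
After 4 (process(C)): A:[] B:[ack,ok] C:[] D:[]
After 5 (process(D)): A:[] B:[ack,ok] C:[] D:[]
After 6 (process(D)): A:[] B:[ack,ok] C:[] D:[]
After 7 (process(A)): A:[] B:[ack,ok] C:[] D:[]
After 8 (send(from=C, to=B, msg='start')): A:[] B:[ack,ok,start] C:[] D:[]
After 9 (process(D)): A:[] B:[ack,ok,start] C:[] D:[]
After 10 (send(from=B, to=A, msg='data')): A:[data] B:[ack,ok,start] C:[] D:[]
After 11 (process(A)): A:[] B:[ack,ok,start] C:[] D:[]
After 12 (process(A)): A:[] B:[ack,ok,start] C:[] D:[]
After 13 (send(from=C, to=B, msg='err')): A:[] B:[ack,ok,start,err] C:[] D:[]

Answer: data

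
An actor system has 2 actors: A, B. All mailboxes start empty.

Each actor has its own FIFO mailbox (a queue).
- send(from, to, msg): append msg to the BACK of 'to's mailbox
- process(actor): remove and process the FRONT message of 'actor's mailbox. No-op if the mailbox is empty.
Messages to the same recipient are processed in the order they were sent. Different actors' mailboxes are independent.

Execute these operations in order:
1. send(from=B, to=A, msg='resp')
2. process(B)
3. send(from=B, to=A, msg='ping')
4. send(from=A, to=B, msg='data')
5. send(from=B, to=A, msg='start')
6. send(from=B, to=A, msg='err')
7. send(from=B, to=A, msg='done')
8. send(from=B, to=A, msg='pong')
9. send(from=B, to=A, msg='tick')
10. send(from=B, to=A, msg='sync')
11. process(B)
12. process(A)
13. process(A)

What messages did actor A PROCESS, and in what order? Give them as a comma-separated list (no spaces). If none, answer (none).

After 1 (send(from=B, to=A, msg='resp')): A:[resp] B:[]
After 2 (process(B)): A:[resp] B:[]
After 3 (send(from=B, to=A, msg='ping')): A:[resp,ping] B:[]
After 4 (send(from=A, to=B, msg='data')): A:[resp,ping] B:[data]
After 5 (send(from=B, to=A, msg='start')): A:[resp,ping,start] B:[data]
After 6 (send(from=B, to=A, msg='err')): A:[resp,ping,start,err] B:[data]
After 7 (send(from=B, to=A, msg='done')): A:[resp,ping,start,err,done] B:[data]
After 8 (send(from=B, to=A, msg='pong')): A:[resp,ping,start,err,done,pong] B:[data]
After 9 (send(from=B, to=A, msg='tick')): A:[resp,ping,start,err,done,pong,tick] B:[data]
After 10 (send(from=B, to=A, msg='sync')): A:[resp,ping,start,err,done,pong,tick,sync] B:[data]
After 11 (process(B)): A:[resp,ping,start,err,done,pong,tick,sync] B:[]
After 12 (process(A)): A:[ping,start,err,done,pong,tick,sync] B:[]
After 13 (process(A)): A:[start,err,done,pong,tick,sync] B:[]

Answer: resp,ping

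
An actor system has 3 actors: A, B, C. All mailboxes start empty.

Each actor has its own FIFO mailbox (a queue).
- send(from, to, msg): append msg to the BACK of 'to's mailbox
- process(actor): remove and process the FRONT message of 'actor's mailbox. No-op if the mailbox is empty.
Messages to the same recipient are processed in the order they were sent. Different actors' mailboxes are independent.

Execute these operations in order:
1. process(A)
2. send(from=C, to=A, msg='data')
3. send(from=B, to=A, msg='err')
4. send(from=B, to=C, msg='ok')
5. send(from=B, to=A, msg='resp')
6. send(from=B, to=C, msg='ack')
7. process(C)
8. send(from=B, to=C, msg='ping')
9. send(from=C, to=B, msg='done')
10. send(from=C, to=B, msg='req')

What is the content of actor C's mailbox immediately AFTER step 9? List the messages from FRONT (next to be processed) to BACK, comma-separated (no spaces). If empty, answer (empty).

After 1 (process(A)): A:[] B:[] C:[]
After 2 (send(from=C, to=A, msg='data')): A:[data] B:[] C:[]
After 3 (send(from=B, to=A, msg='err')): A:[data,err] B:[] C:[]
After 4 (send(from=B, to=C, msg='ok')): A:[data,err] B:[] C:[ok]
After 5 (send(from=B, to=A, msg='resp')): A:[data,err,resp] B:[] C:[ok]
After 6 (send(from=B, to=C, msg='ack')): A:[data,err,resp] B:[] C:[ok,ack]
After 7 (process(C)): A:[data,err,resp] B:[] C:[ack]
After 8 (send(from=B, to=C, msg='ping')): A:[data,err,resp] B:[] C:[ack,ping]
After 9 (send(from=C, to=B, msg='done')): A:[data,err,resp] B:[done] C:[ack,ping]

ack,ping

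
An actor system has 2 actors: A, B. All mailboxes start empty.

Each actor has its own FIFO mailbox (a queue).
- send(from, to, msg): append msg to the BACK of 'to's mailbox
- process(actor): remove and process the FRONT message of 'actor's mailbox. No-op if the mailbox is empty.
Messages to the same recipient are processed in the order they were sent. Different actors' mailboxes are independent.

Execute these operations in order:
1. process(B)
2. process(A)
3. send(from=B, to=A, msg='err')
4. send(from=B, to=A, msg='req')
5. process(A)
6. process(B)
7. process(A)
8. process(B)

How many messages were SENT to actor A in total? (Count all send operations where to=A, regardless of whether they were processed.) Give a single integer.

After 1 (process(B)): A:[] B:[]
After 2 (process(A)): A:[] B:[]
After 3 (send(from=B, to=A, msg='err')): A:[err] B:[]
After 4 (send(from=B, to=A, msg='req')): A:[err,req] B:[]
After 5 (process(A)): A:[req] B:[]
After 6 (process(B)): A:[req] B:[]
After 7 (process(A)): A:[] B:[]
After 8 (process(B)): A:[] B:[]

Answer: 2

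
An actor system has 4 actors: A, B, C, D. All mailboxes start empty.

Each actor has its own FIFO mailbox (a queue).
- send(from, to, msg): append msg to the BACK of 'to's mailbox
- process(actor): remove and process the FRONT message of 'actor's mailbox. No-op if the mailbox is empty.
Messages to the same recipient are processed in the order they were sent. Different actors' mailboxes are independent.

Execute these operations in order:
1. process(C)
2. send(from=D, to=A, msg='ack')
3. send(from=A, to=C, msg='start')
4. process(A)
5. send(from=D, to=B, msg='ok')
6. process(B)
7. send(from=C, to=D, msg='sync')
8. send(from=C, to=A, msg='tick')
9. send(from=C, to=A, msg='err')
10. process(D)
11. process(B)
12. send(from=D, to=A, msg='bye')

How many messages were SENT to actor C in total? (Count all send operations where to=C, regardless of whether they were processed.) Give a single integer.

Answer: 1

Derivation:
After 1 (process(C)): A:[] B:[] C:[] D:[]
After 2 (send(from=D, to=A, msg='ack')): A:[ack] B:[] C:[] D:[]
After 3 (send(from=A, to=C, msg='start')): A:[ack] B:[] C:[start] D:[]
After 4 (process(A)): A:[] B:[] C:[start] D:[]
After 5 (send(from=D, to=B, msg='ok')): A:[] B:[ok] C:[start] D:[]
After 6 (process(B)): A:[] B:[] C:[start] D:[]
After 7 (send(from=C, to=D, msg='sync')): A:[] B:[] C:[start] D:[sync]
After 8 (send(from=C, to=A, msg='tick')): A:[tick] B:[] C:[start] D:[sync]
After 9 (send(from=C, to=A, msg='err')): A:[tick,err] B:[] C:[start] D:[sync]
After 10 (process(D)): A:[tick,err] B:[] C:[start] D:[]
After 11 (process(B)): A:[tick,err] B:[] C:[start] D:[]
After 12 (send(from=D, to=A, msg='bye')): A:[tick,err,bye] B:[] C:[start] D:[]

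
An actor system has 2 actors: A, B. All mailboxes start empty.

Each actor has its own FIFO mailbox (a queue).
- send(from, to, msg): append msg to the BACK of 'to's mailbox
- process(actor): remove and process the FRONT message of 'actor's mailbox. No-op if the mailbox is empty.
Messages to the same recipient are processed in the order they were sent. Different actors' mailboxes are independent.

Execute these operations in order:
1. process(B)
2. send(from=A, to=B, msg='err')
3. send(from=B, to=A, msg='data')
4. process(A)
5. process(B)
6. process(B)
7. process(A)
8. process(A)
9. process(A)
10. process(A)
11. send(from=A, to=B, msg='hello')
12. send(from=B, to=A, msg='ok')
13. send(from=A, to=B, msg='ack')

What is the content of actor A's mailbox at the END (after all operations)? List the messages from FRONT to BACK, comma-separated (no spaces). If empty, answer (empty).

Answer: ok

Derivation:
After 1 (process(B)): A:[] B:[]
After 2 (send(from=A, to=B, msg='err')): A:[] B:[err]
After 3 (send(from=B, to=A, msg='data')): A:[data] B:[err]
After 4 (process(A)): A:[] B:[err]
After 5 (process(B)): A:[] B:[]
After 6 (process(B)): A:[] B:[]
After 7 (process(A)): A:[] B:[]
After 8 (process(A)): A:[] B:[]
After 9 (process(A)): A:[] B:[]
After 10 (process(A)): A:[] B:[]
After 11 (send(from=A, to=B, msg='hello')): A:[] B:[hello]
After 12 (send(from=B, to=A, msg='ok')): A:[ok] B:[hello]
After 13 (send(from=A, to=B, msg='ack')): A:[ok] B:[hello,ack]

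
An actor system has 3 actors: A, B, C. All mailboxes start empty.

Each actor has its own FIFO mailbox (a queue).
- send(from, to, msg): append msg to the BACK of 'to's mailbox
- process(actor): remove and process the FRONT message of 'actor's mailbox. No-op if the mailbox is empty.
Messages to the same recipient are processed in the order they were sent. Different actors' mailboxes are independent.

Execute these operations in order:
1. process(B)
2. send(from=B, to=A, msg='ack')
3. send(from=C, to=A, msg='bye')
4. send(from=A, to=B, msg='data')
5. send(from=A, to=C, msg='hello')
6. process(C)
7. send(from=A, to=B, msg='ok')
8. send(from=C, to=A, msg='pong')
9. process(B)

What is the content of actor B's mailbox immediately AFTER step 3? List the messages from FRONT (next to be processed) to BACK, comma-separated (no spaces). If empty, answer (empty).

After 1 (process(B)): A:[] B:[] C:[]
After 2 (send(from=B, to=A, msg='ack')): A:[ack] B:[] C:[]
After 3 (send(from=C, to=A, msg='bye')): A:[ack,bye] B:[] C:[]

(empty)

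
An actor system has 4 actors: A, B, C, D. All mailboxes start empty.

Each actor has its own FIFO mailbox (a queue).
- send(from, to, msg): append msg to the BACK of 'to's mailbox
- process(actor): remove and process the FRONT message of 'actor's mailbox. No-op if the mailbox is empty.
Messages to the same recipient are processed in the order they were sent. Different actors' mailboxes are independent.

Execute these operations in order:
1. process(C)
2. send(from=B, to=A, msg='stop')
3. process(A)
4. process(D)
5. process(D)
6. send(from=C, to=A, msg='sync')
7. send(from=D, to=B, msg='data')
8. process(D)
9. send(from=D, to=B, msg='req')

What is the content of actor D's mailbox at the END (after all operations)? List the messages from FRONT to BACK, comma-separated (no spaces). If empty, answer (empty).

Answer: (empty)

Derivation:
After 1 (process(C)): A:[] B:[] C:[] D:[]
After 2 (send(from=B, to=A, msg='stop')): A:[stop] B:[] C:[] D:[]
After 3 (process(A)): A:[] B:[] C:[] D:[]
After 4 (process(D)): A:[] B:[] C:[] D:[]
After 5 (process(D)): A:[] B:[] C:[] D:[]
After 6 (send(from=C, to=A, msg='sync')): A:[sync] B:[] C:[] D:[]
After 7 (send(from=D, to=B, msg='data')): A:[sync] B:[data] C:[] D:[]
After 8 (process(D)): A:[sync] B:[data] C:[] D:[]
After 9 (send(from=D, to=B, msg='req')): A:[sync] B:[data,req] C:[] D:[]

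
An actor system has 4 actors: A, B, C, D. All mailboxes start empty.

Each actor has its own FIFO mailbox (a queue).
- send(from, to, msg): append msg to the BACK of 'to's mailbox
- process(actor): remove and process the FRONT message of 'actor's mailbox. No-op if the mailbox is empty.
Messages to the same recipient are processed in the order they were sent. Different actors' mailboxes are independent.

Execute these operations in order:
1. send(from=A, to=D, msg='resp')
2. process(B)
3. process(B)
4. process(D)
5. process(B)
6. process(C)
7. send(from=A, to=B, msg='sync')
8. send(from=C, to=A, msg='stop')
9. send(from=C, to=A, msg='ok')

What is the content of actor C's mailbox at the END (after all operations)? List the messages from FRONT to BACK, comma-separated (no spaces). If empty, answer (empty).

Answer: (empty)

Derivation:
After 1 (send(from=A, to=D, msg='resp')): A:[] B:[] C:[] D:[resp]
After 2 (process(B)): A:[] B:[] C:[] D:[resp]
After 3 (process(B)): A:[] B:[] C:[] D:[resp]
After 4 (process(D)): A:[] B:[] C:[] D:[]
After 5 (process(B)): A:[] B:[] C:[] D:[]
After 6 (process(C)): A:[] B:[] C:[] D:[]
After 7 (send(from=A, to=B, msg='sync')): A:[] B:[sync] C:[] D:[]
After 8 (send(from=C, to=A, msg='stop')): A:[stop] B:[sync] C:[] D:[]
After 9 (send(from=C, to=A, msg='ok')): A:[stop,ok] B:[sync] C:[] D:[]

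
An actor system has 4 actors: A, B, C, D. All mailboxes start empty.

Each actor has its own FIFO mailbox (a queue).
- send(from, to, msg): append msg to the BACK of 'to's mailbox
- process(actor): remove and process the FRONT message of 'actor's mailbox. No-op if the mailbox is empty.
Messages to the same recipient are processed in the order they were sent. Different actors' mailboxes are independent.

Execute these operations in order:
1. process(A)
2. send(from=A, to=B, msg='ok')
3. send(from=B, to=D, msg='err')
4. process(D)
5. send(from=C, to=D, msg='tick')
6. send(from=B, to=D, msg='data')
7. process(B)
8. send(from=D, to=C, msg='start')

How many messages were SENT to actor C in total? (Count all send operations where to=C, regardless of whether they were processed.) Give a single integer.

Answer: 1

Derivation:
After 1 (process(A)): A:[] B:[] C:[] D:[]
After 2 (send(from=A, to=B, msg='ok')): A:[] B:[ok] C:[] D:[]
After 3 (send(from=B, to=D, msg='err')): A:[] B:[ok] C:[] D:[err]
After 4 (process(D)): A:[] B:[ok] C:[] D:[]
After 5 (send(from=C, to=D, msg='tick')): A:[] B:[ok] C:[] D:[tick]
After 6 (send(from=B, to=D, msg='data')): A:[] B:[ok] C:[] D:[tick,data]
After 7 (process(B)): A:[] B:[] C:[] D:[tick,data]
After 8 (send(from=D, to=C, msg='start')): A:[] B:[] C:[start] D:[tick,data]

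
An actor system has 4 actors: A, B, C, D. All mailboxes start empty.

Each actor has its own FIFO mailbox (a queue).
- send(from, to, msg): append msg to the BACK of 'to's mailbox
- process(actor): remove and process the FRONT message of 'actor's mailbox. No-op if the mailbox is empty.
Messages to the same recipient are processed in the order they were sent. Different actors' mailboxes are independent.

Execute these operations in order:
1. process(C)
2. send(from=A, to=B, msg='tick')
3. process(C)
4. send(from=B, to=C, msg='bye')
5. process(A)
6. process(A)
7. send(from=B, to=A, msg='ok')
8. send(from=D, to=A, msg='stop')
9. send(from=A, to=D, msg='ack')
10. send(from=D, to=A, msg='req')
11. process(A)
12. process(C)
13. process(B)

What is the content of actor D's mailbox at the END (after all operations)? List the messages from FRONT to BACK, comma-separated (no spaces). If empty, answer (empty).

Answer: ack

Derivation:
After 1 (process(C)): A:[] B:[] C:[] D:[]
After 2 (send(from=A, to=B, msg='tick')): A:[] B:[tick] C:[] D:[]
After 3 (process(C)): A:[] B:[tick] C:[] D:[]
After 4 (send(from=B, to=C, msg='bye')): A:[] B:[tick] C:[bye] D:[]
After 5 (process(A)): A:[] B:[tick] C:[bye] D:[]
After 6 (process(A)): A:[] B:[tick] C:[bye] D:[]
After 7 (send(from=B, to=A, msg='ok')): A:[ok] B:[tick] C:[bye] D:[]
After 8 (send(from=D, to=A, msg='stop')): A:[ok,stop] B:[tick] C:[bye] D:[]
After 9 (send(from=A, to=D, msg='ack')): A:[ok,stop] B:[tick] C:[bye] D:[ack]
After 10 (send(from=D, to=A, msg='req')): A:[ok,stop,req] B:[tick] C:[bye] D:[ack]
After 11 (process(A)): A:[stop,req] B:[tick] C:[bye] D:[ack]
After 12 (process(C)): A:[stop,req] B:[tick] C:[] D:[ack]
After 13 (process(B)): A:[stop,req] B:[] C:[] D:[ack]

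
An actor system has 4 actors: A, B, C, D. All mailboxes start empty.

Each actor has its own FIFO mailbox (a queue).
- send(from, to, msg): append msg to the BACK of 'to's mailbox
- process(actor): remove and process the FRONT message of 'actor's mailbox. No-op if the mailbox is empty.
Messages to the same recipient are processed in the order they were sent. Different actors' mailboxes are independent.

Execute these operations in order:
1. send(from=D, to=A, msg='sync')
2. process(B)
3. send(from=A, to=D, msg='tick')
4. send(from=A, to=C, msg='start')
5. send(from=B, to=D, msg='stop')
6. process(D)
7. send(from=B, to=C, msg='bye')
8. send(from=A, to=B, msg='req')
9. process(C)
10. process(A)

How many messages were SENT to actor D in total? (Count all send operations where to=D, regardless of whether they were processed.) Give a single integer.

Answer: 2

Derivation:
After 1 (send(from=D, to=A, msg='sync')): A:[sync] B:[] C:[] D:[]
After 2 (process(B)): A:[sync] B:[] C:[] D:[]
After 3 (send(from=A, to=D, msg='tick')): A:[sync] B:[] C:[] D:[tick]
After 4 (send(from=A, to=C, msg='start')): A:[sync] B:[] C:[start] D:[tick]
After 5 (send(from=B, to=D, msg='stop')): A:[sync] B:[] C:[start] D:[tick,stop]
After 6 (process(D)): A:[sync] B:[] C:[start] D:[stop]
After 7 (send(from=B, to=C, msg='bye')): A:[sync] B:[] C:[start,bye] D:[stop]
After 8 (send(from=A, to=B, msg='req')): A:[sync] B:[req] C:[start,bye] D:[stop]
After 9 (process(C)): A:[sync] B:[req] C:[bye] D:[stop]
After 10 (process(A)): A:[] B:[req] C:[bye] D:[stop]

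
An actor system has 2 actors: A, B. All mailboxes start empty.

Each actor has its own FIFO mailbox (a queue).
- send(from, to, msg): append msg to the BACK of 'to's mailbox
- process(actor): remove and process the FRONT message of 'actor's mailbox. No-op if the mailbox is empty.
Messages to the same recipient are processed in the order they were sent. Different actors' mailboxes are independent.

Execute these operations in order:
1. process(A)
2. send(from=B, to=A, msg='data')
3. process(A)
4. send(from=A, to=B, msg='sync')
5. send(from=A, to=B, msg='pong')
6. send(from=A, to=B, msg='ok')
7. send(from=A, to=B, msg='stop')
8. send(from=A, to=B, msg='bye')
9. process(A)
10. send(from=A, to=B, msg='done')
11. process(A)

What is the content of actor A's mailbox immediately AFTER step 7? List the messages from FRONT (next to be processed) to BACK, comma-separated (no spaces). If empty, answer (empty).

After 1 (process(A)): A:[] B:[]
After 2 (send(from=B, to=A, msg='data')): A:[data] B:[]
After 3 (process(A)): A:[] B:[]
After 4 (send(from=A, to=B, msg='sync')): A:[] B:[sync]
After 5 (send(from=A, to=B, msg='pong')): A:[] B:[sync,pong]
After 6 (send(from=A, to=B, msg='ok')): A:[] B:[sync,pong,ok]
After 7 (send(from=A, to=B, msg='stop')): A:[] B:[sync,pong,ok,stop]

(empty)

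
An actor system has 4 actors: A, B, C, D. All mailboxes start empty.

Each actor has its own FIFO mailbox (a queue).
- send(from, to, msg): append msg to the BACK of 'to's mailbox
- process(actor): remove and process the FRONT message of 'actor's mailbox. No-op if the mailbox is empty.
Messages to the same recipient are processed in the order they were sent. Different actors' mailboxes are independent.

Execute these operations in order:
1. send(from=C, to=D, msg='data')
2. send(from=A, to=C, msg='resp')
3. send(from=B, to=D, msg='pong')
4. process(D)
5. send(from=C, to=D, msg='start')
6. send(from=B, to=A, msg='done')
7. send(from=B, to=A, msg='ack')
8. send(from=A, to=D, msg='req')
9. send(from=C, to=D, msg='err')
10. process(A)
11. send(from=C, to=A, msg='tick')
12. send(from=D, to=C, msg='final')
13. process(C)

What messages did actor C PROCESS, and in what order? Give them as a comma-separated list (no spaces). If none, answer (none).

Answer: resp

Derivation:
After 1 (send(from=C, to=D, msg='data')): A:[] B:[] C:[] D:[data]
After 2 (send(from=A, to=C, msg='resp')): A:[] B:[] C:[resp] D:[data]
After 3 (send(from=B, to=D, msg='pong')): A:[] B:[] C:[resp] D:[data,pong]
After 4 (process(D)): A:[] B:[] C:[resp] D:[pong]
After 5 (send(from=C, to=D, msg='start')): A:[] B:[] C:[resp] D:[pong,start]
After 6 (send(from=B, to=A, msg='done')): A:[done] B:[] C:[resp] D:[pong,start]
After 7 (send(from=B, to=A, msg='ack')): A:[done,ack] B:[] C:[resp] D:[pong,start]
After 8 (send(from=A, to=D, msg='req')): A:[done,ack] B:[] C:[resp] D:[pong,start,req]
After 9 (send(from=C, to=D, msg='err')): A:[done,ack] B:[] C:[resp] D:[pong,start,req,err]
After 10 (process(A)): A:[ack] B:[] C:[resp] D:[pong,start,req,err]
After 11 (send(from=C, to=A, msg='tick')): A:[ack,tick] B:[] C:[resp] D:[pong,start,req,err]
After 12 (send(from=D, to=C, msg='final')): A:[ack,tick] B:[] C:[resp,final] D:[pong,start,req,err]
After 13 (process(C)): A:[ack,tick] B:[] C:[final] D:[pong,start,req,err]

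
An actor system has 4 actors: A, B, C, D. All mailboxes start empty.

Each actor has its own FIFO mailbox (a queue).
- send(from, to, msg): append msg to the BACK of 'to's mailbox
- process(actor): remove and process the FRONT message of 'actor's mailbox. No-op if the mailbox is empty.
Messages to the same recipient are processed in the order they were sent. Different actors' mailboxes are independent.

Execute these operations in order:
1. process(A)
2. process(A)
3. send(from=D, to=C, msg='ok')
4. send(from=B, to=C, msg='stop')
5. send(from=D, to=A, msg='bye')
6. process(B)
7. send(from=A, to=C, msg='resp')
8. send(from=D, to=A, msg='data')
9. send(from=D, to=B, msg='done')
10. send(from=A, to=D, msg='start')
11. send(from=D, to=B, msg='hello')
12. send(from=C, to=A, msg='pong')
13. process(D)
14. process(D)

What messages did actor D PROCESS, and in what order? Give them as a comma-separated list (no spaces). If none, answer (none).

After 1 (process(A)): A:[] B:[] C:[] D:[]
After 2 (process(A)): A:[] B:[] C:[] D:[]
After 3 (send(from=D, to=C, msg='ok')): A:[] B:[] C:[ok] D:[]
After 4 (send(from=B, to=C, msg='stop')): A:[] B:[] C:[ok,stop] D:[]
After 5 (send(from=D, to=A, msg='bye')): A:[bye] B:[] C:[ok,stop] D:[]
After 6 (process(B)): A:[bye] B:[] C:[ok,stop] D:[]
After 7 (send(from=A, to=C, msg='resp')): A:[bye] B:[] C:[ok,stop,resp] D:[]
After 8 (send(from=D, to=A, msg='data')): A:[bye,data] B:[] C:[ok,stop,resp] D:[]
After 9 (send(from=D, to=B, msg='done')): A:[bye,data] B:[done] C:[ok,stop,resp] D:[]
After 10 (send(from=A, to=D, msg='start')): A:[bye,data] B:[done] C:[ok,stop,resp] D:[start]
After 11 (send(from=D, to=B, msg='hello')): A:[bye,data] B:[done,hello] C:[ok,stop,resp] D:[start]
After 12 (send(from=C, to=A, msg='pong')): A:[bye,data,pong] B:[done,hello] C:[ok,stop,resp] D:[start]
After 13 (process(D)): A:[bye,data,pong] B:[done,hello] C:[ok,stop,resp] D:[]
After 14 (process(D)): A:[bye,data,pong] B:[done,hello] C:[ok,stop,resp] D:[]

Answer: start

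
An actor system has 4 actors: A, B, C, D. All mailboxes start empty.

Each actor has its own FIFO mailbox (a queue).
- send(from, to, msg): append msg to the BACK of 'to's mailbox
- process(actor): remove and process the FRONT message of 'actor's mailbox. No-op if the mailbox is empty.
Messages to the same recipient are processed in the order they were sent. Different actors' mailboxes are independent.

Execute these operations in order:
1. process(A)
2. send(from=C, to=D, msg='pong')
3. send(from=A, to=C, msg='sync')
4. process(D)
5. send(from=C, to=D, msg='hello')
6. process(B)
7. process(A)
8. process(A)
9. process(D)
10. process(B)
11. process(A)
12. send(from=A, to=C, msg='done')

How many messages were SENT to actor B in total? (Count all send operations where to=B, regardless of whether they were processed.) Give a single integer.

Answer: 0

Derivation:
After 1 (process(A)): A:[] B:[] C:[] D:[]
After 2 (send(from=C, to=D, msg='pong')): A:[] B:[] C:[] D:[pong]
After 3 (send(from=A, to=C, msg='sync')): A:[] B:[] C:[sync] D:[pong]
After 4 (process(D)): A:[] B:[] C:[sync] D:[]
After 5 (send(from=C, to=D, msg='hello')): A:[] B:[] C:[sync] D:[hello]
After 6 (process(B)): A:[] B:[] C:[sync] D:[hello]
After 7 (process(A)): A:[] B:[] C:[sync] D:[hello]
After 8 (process(A)): A:[] B:[] C:[sync] D:[hello]
After 9 (process(D)): A:[] B:[] C:[sync] D:[]
After 10 (process(B)): A:[] B:[] C:[sync] D:[]
After 11 (process(A)): A:[] B:[] C:[sync] D:[]
After 12 (send(from=A, to=C, msg='done')): A:[] B:[] C:[sync,done] D:[]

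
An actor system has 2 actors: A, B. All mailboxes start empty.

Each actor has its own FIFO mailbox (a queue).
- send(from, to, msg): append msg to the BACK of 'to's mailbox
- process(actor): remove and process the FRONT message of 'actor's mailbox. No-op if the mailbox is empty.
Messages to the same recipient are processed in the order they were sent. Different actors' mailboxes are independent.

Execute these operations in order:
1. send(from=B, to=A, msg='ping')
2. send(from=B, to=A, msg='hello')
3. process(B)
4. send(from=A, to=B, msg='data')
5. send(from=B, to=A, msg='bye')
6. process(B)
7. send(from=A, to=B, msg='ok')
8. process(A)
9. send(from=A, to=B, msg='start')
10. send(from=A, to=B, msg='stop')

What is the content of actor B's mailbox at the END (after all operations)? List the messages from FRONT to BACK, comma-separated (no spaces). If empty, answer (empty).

After 1 (send(from=B, to=A, msg='ping')): A:[ping] B:[]
After 2 (send(from=B, to=A, msg='hello')): A:[ping,hello] B:[]
After 3 (process(B)): A:[ping,hello] B:[]
After 4 (send(from=A, to=B, msg='data')): A:[ping,hello] B:[data]
After 5 (send(from=B, to=A, msg='bye')): A:[ping,hello,bye] B:[data]
After 6 (process(B)): A:[ping,hello,bye] B:[]
After 7 (send(from=A, to=B, msg='ok')): A:[ping,hello,bye] B:[ok]
After 8 (process(A)): A:[hello,bye] B:[ok]
After 9 (send(from=A, to=B, msg='start')): A:[hello,bye] B:[ok,start]
After 10 (send(from=A, to=B, msg='stop')): A:[hello,bye] B:[ok,start,stop]

Answer: ok,start,stop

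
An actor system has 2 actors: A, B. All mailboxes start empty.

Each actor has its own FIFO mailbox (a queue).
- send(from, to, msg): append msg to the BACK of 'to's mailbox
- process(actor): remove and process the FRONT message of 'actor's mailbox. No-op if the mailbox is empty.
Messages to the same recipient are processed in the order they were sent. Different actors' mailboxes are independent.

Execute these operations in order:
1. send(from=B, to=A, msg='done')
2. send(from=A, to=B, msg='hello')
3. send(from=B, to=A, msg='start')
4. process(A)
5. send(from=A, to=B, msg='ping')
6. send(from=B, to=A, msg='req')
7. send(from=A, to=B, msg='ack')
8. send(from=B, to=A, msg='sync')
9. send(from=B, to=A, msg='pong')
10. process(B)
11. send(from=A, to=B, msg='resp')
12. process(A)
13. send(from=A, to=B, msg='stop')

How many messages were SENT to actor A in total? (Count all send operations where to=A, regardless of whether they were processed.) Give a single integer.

Answer: 5

Derivation:
After 1 (send(from=B, to=A, msg='done')): A:[done] B:[]
After 2 (send(from=A, to=B, msg='hello')): A:[done] B:[hello]
After 3 (send(from=B, to=A, msg='start')): A:[done,start] B:[hello]
After 4 (process(A)): A:[start] B:[hello]
After 5 (send(from=A, to=B, msg='ping')): A:[start] B:[hello,ping]
After 6 (send(from=B, to=A, msg='req')): A:[start,req] B:[hello,ping]
After 7 (send(from=A, to=B, msg='ack')): A:[start,req] B:[hello,ping,ack]
After 8 (send(from=B, to=A, msg='sync')): A:[start,req,sync] B:[hello,ping,ack]
After 9 (send(from=B, to=A, msg='pong')): A:[start,req,sync,pong] B:[hello,ping,ack]
After 10 (process(B)): A:[start,req,sync,pong] B:[ping,ack]
After 11 (send(from=A, to=B, msg='resp')): A:[start,req,sync,pong] B:[ping,ack,resp]
After 12 (process(A)): A:[req,sync,pong] B:[ping,ack,resp]
After 13 (send(from=A, to=B, msg='stop')): A:[req,sync,pong] B:[ping,ack,resp,stop]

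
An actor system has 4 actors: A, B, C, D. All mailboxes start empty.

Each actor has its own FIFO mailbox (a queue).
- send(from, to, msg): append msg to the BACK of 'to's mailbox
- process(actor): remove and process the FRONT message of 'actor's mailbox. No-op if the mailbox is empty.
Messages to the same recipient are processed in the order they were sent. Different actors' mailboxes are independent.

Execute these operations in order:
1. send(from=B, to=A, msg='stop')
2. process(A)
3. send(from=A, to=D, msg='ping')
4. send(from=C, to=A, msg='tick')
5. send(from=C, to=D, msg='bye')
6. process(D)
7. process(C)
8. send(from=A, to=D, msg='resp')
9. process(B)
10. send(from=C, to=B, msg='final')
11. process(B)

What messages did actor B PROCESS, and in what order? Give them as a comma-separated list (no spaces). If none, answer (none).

Answer: final

Derivation:
After 1 (send(from=B, to=A, msg='stop')): A:[stop] B:[] C:[] D:[]
After 2 (process(A)): A:[] B:[] C:[] D:[]
After 3 (send(from=A, to=D, msg='ping')): A:[] B:[] C:[] D:[ping]
After 4 (send(from=C, to=A, msg='tick')): A:[tick] B:[] C:[] D:[ping]
After 5 (send(from=C, to=D, msg='bye')): A:[tick] B:[] C:[] D:[ping,bye]
After 6 (process(D)): A:[tick] B:[] C:[] D:[bye]
After 7 (process(C)): A:[tick] B:[] C:[] D:[bye]
After 8 (send(from=A, to=D, msg='resp')): A:[tick] B:[] C:[] D:[bye,resp]
After 9 (process(B)): A:[tick] B:[] C:[] D:[bye,resp]
After 10 (send(from=C, to=B, msg='final')): A:[tick] B:[final] C:[] D:[bye,resp]
After 11 (process(B)): A:[tick] B:[] C:[] D:[bye,resp]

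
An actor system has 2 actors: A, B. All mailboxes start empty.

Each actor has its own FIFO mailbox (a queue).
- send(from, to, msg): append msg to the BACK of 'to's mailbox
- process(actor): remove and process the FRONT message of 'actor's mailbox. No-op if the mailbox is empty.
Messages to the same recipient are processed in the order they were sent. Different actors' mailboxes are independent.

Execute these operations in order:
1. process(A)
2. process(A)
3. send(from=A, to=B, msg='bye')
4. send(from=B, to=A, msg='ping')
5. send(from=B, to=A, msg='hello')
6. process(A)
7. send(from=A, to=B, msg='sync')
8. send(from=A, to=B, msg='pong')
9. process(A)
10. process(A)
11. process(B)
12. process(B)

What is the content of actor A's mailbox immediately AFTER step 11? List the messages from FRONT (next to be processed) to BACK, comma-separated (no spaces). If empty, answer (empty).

After 1 (process(A)): A:[] B:[]
After 2 (process(A)): A:[] B:[]
After 3 (send(from=A, to=B, msg='bye')): A:[] B:[bye]
After 4 (send(from=B, to=A, msg='ping')): A:[ping] B:[bye]
After 5 (send(from=B, to=A, msg='hello')): A:[ping,hello] B:[bye]
After 6 (process(A)): A:[hello] B:[bye]
After 7 (send(from=A, to=B, msg='sync')): A:[hello] B:[bye,sync]
After 8 (send(from=A, to=B, msg='pong')): A:[hello] B:[bye,sync,pong]
After 9 (process(A)): A:[] B:[bye,sync,pong]
After 10 (process(A)): A:[] B:[bye,sync,pong]
After 11 (process(B)): A:[] B:[sync,pong]

(empty)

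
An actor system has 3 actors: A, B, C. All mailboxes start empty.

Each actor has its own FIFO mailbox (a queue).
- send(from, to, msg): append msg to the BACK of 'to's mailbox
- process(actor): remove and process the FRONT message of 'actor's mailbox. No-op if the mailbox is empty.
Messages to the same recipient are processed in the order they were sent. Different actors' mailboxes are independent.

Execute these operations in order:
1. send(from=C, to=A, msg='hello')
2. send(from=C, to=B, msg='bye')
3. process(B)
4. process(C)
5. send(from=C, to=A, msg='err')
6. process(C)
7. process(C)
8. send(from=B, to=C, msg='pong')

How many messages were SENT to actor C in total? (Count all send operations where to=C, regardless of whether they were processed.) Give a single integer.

After 1 (send(from=C, to=A, msg='hello')): A:[hello] B:[] C:[]
After 2 (send(from=C, to=B, msg='bye')): A:[hello] B:[bye] C:[]
After 3 (process(B)): A:[hello] B:[] C:[]
After 4 (process(C)): A:[hello] B:[] C:[]
After 5 (send(from=C, to=A, msg='err')): A:[hello,err] B:[] C:[]
After 6 (process(C)): A:[hello,err] B:[] C:[]
After 7 (process(C)): A:[hello,err] B:[] C:[]
After 8 (send(from=B, to=C, msg='pong')): A:[hello,err] B:[] C:[pong]

Answer: 1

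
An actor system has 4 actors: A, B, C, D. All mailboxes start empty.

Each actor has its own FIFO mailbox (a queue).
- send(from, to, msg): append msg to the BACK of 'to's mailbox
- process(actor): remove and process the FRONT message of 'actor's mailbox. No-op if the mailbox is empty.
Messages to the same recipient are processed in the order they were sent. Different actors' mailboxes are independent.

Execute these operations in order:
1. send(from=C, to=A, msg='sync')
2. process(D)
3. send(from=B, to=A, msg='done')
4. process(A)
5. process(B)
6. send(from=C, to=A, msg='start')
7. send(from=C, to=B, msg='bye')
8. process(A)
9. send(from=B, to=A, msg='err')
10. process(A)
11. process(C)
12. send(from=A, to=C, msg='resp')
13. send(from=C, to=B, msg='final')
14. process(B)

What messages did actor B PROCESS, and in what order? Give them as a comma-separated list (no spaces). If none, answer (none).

After 1 (send(from=C, to=A, msg='sync')): A:[sync] B:[] C:[] D:[]
After 2 (process(D)): A:[sync] B:[] C:[] D:[]
After 3 (send(from=B, to=A, msg='done')): A:[sync,done] B:[] C:[] D:[]
After 4 (process(A)): A:[done] B:[] C:[] D:[]
After 5 (process(B)): A:[done] B:[] C:[] D:[]
After 6 (send(from=C, to=A, msg='start')): A:[done,start] B:[] C:[] D:[]
After 7 (send(from=C, to=B, msg='bye')): A:[done,start] B:[bye] C:[] D:[]
After 8 (process(A)): A:[start] B:[bye] C:[] D:[]
After 9 (send(from=B, to=A, msg='err')): A:[start,err] B:[bye] C:[] D:[]
After 10 (process(A)): A:[err] B:[bye] C:[] D:[]
After 11 (process(C)): A:[err] B:[bye] C:[] D:[]
After 12 (send(from=A, to=C, msg='resp')): A:[err] B:[bye] C:[resp] D:[]
After 13 (send(from=C, to=B, msg='final')): A:[err] B:[bye,final] C:[resp] D:[]
After 14 (process(B)): A:[err] B:[final] C:[resp] D:[]

Answer: bye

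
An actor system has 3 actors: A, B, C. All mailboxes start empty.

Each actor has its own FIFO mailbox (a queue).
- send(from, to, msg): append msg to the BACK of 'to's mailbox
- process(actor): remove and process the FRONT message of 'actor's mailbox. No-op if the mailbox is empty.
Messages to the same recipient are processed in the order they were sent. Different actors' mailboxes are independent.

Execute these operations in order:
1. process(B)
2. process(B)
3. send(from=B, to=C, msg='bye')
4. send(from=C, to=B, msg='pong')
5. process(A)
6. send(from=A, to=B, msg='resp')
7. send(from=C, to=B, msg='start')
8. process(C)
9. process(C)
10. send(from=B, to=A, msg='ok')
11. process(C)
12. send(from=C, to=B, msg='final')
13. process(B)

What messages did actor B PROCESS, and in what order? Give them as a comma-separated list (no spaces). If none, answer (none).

Answer: pong

Derivation:
After 1 (process(B)): A:[] B:[] C:[]
After 2 (process(B)): A:[] B:[] C:[]
After 3 (send(from=B, to=C, msg='bye')): A:[] B:[] C:[bye]
After 4 (send(from=C, to=B, msg='pong')): A:[] B:[pong] C:[bye]
After 5 (process(A)): A:[] B:[pong] C:[bye]
After 6 (send(from=A, to=B, msg='resp')): A:[] B:[pong,resp] C:[bye]
After 7 (send(from=C, to=B, msg='start')): A:[] B:[pong,resp,start] C:[bye]
After 8 (process(C)): A:[] B:[pong,resp,start] C:[]
After 9 (process(C)): A:[] B:[pong,resp,start] C:[]
After 10 (send(from=B, to=A, msg='ok')): A:[ok] B:[pong,resp,start] C:[]
After 11 (process(C)): A:[ok] B:[pong,resp,start] C:[]
After 12 (send(from=C, to=B, msg='final')): A:[ok] B:[pong,resp,start,final] C:[]
After 13 (process(B)): A:[ok] B:[resp,start,final] C:[]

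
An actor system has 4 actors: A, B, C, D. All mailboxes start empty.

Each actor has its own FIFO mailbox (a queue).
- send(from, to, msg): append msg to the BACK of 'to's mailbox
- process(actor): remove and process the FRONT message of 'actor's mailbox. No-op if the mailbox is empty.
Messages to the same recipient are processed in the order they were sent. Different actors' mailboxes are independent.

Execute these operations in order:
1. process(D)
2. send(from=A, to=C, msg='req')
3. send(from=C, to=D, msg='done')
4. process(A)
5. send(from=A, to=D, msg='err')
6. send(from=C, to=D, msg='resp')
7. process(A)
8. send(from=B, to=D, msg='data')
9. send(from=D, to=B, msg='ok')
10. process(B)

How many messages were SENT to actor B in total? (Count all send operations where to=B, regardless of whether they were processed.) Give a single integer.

After 1 (process(D)): A:[] B:[] C:[] D:[]
After 2 (send(from=A, to=C, msg='req')): A:[] B:[] C:[req] D:[]
After 3 (send(from=C, to=D, msg='done')): A:[] B:[] C:[req] D:[done]
After 4 (process(A)): A:[] B:[] C:[req] D:[done]
After 5 (send(from=A, to=D, msg='err')): A:[] B:[] C:[req] D:[done,err]
After 6 (send(from=C, to=D, msg='resp')): A:[] B:[] C:[req] D:[done,err,resp]
After 7 (process(A)): A:[] B:[] C:[req] D:[done,err,resp]
After 8 (send(from=B, to=D, msg='data')): A:[] B:[] C:[req] D:[done,err,resp,data]
After 9 (send(from=D, to=B, msg='ok')): A:[] B:[ok] C:[req] D:[done,err,resp,data]
After 10 (process(B)): A:[] B:[] C:[req] D:[done,err,resp,data]

Answer: 1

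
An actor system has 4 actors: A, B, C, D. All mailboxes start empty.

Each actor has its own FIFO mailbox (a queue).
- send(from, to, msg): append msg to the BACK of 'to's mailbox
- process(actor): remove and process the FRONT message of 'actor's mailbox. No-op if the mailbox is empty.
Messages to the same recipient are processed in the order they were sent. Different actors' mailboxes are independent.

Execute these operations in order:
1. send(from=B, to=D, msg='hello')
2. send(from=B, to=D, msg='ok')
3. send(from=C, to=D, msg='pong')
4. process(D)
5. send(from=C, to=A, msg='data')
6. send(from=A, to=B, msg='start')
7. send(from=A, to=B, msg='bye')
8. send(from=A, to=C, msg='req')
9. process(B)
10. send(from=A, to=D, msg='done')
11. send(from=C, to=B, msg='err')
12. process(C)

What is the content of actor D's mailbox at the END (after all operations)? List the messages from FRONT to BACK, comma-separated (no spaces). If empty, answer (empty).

After 1 (send(from=B, to=D, msg='hello')): A:[] B:[] C:[] D:[hello]
After 2 (send(from=B, to=D, msg='ok')): A:[] B:[] C:[] D:[hello,ok]
After 3 (send(from=C, to=D, msg='pong')): A:[] B:[] C:[] D:[hello,ok,pong]
After 4 (process(D)): A:[] B:[] C:[] D:[ok,pong]
After 5 (send(from=C, to=A, msg='data')): A:[data] B:[] C:[] D:[ok,pong]
After 6 (send(from=A, to=B, msg='start')): A:[data] B:[start] C:[] D:[ok,pong]
After 7 (send(from=A, to=B, msg='bye')): A:[data] B:[start,bye] C:[] D:[ok,pong]
After 8 (send(from=A, to=C, msg='req')): A:[data] B:[start,bye] C:[req] D:[ok,pong]
After 9 (process(B)): A:[data] B:[bye] C:[req] D:[ok,pong]
After 10 (send(from=A, to=D, msg='done')): A:[data] B:[bye] C:[req] D:[ok,pong,done]
After 11 (send(from=C, to=B, msg='err')): A:[data] B:[bye,err] C:[req] D:[ok,pong,done]
After 12 (process(C)): A:[data] B:[bye,err] C:[] D:[ok,pong,done]

Answer: ok,pong,done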